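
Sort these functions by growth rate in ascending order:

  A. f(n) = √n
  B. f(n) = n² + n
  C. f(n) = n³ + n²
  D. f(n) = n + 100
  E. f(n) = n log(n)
A < D < E < B < C

Comparing growth rates:
A = √n is O(√n)
D = n + 100 is O(n)
E = n log(n) is O(n log n)
B = n² + n is O(n²)
C = n³ + n² is O(n³)

Therefore, the order from slowest to fastest is: A < D < E < B < C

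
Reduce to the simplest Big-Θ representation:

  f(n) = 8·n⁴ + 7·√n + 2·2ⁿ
Θ(2ⁿ)

Order the terms by growth rate: 7·√n ≺ 8·n⁴ ≺ 2·2ⁿ.
The fastest-growing term 2·2ⁿ dominates as n → ∞; dropping its constant factor gives Θ(2ⁿ).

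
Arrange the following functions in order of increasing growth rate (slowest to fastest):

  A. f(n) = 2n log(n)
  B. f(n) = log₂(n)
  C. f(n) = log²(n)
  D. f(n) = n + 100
B < C < D < A

Comparing growth rates:
B = log₂(n) is O(log n)
C = log²(n) is O(log² n)
D = n + 100 is O(n)
A = 2n log(n) is O(n log n)

Therefore, the order from slowest to fastest is: B < C < D < A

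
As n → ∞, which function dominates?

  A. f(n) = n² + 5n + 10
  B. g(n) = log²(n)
A

f(n) = n² + 5n + 10 is O(n²), while g(n) = log²(n) is O(log² n).
Since O(n²) grows faster than O(log² n), f(n) dominates.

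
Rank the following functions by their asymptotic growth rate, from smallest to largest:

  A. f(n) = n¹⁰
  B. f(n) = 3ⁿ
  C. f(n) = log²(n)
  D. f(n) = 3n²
C < D < A < B

Comparing growth rates:
C = log²(n) is O(log² n)
D = 3n² is O(n²)
A = n¹⁰ is O(n¹⁰)
B = 3ⁿ is O(3ⁿ)

Therefore, the order from slowest to fastest is: C < D < A < B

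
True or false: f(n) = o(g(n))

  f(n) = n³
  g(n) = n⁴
True

f(n) = n³ is O(n³), and g(n) = n⁴ is O(n⁴).
Since O(n³) grows strictly slower than O(n⁴), f(n) = o(g(n)) is true.
This means lim(n→∞) f(n)/g(n) = 0.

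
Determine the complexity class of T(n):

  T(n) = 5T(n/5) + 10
Θ(n)

Master Theorem: a = 5, b = 5, f(n) = 10.
Compute the critical exponent d = log₅(5) = 1.
Compare f(n) = Θ(1) against n^d:
  k = 0 < d = 1, so f(n) = O(n^(d-ε)) — Case 1.
  The recursion cost dominates: T(n) = Θ(n^d) = Θ(n).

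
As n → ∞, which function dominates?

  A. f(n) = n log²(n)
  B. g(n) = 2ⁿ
B

f(n) = n log²(n) is O(n log² n), while g(n) = 2ⁿ is O(2ⁿ).
Since O(2ⁿ) grows faster than O(n log² n), g(n) dominates.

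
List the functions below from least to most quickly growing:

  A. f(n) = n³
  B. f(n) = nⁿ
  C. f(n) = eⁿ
A < C < B

Comparing growth rates:
A = n³ is O(n³)
C = eⁿ is O(eⁿ)
B = nⁿ is O(nⁿ)

Therefore, the order from slowest to fastest is: A < C < B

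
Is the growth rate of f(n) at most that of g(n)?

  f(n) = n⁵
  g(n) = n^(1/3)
False

f(n) = n⁵ is O(n⁵), and g(n) = n^(1/3) is O(n^(1/3)).
Since O(n⁵) grows faster than O(n^(1/3)), f(n) = O(g(n)) is false.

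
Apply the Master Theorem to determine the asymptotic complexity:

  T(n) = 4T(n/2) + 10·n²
Θ(n² log n)

Master Theorem: a = 4, b = 2, f(n) = 10·n².
Compute the critical exponent d = log₂(4) = 2.
Compare f(n) = Θ(n²) against n^d:
  k = 2 = d, so f(n) = Θ(n^d) — Case 2.
  Work is balanced across levels: T(n) = Θ(n^d log n) = Θ(n² log n).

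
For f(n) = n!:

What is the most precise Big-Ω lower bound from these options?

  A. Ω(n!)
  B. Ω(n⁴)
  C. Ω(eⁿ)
A

f(n) = n! is Ω(n!).
All listed options are valid Big-Ω bounds (lower bounds),
but Ω(n!) is the tightest (largest valid bound).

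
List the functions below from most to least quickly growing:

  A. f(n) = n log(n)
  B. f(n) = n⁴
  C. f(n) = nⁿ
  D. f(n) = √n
C > B > A > D

Comparing growth rates:
C = nⁿ is O(nⁿ)
B = n⁴ is O(n⁴)
A = n log(n) is O(n log n)
D = √n is O(√n)

Therefore, the order from fastest to slowest is: C > B > A > D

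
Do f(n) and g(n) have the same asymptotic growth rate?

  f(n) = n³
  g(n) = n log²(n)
False

f(n) = n³ is O(n³), and g(n) = n log²(n) is O(n log² n).
Since they have different growth rates, f(n) = Θ(g(n)) is false.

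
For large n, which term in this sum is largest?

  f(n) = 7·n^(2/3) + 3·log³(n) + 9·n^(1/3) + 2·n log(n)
2·n log(n)

Looking at each term:
  - 7·n^(2/3) is O(n^(2/3))
  - 3·log³(n) is O(log³ n)
  - 9·n^(1/3) is O(n^(1/3))
  - 2·n log(n) is O(n log n)

The term 2·n log(n) (O(n log n)) grows fastest and dominates all others.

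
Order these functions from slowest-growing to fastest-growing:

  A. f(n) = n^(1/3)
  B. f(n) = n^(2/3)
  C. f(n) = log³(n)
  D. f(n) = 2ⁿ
C < A < B < D

Comparing growth rates:
C = log³(n) is O(log³ n)
A = n^(1/3) is O(n^(1/3))
B = n^(2/3) is O(n^(2/3))
D = 2ⁿ is O(2ⁿ)

Therefore, the order from slowest to fastest is: C < A < B < D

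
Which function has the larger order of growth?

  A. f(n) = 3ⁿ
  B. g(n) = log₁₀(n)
A

f(n) = 3ⁿ is O(3ⁿ), while g(n) = log₁₀(n) is O(log n).
Since O(3ⁿ) grows faster than O(log n), f(n) dominates.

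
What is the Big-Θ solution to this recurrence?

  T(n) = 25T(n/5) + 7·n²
Θ(n² log n)

Master Theorem: a = 25, b = 5, f(n) = 7·n².
Compute the critical exponent d = log₅(25) = 2.
Compare f(n) = Θ(n²) against n^d:
  k = 2 = d, so f(n) = Θ(n^d) — Case 2.
  Work is balanced across levels: T(n) = Θ(n^d log n) = Θ(n² log n).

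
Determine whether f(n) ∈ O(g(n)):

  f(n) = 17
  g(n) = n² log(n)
True

f(n) = 17 is O(1), and g(n) = n² log(n) is O(n² log n).
Since O(1) ⊆ O(n² log n) (f grows no faster than g), f(n) = O(g(n)) is true.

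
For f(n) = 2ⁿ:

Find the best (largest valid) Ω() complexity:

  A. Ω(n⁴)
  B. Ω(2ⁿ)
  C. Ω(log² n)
B

f(n) = 2ⁿ is Ω(2ⁿ).
All listed options are valid Big-Ω bounds (lower bounds),
but Ω(2ⁿ) is the tightest (largest valid bound).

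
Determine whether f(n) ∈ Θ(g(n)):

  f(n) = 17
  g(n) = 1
True

f(n) = 17 and g(n) = 1 are both O(1).
Since they have the same asymptotic growth rate, f(n) = Θ(g(n)) is true.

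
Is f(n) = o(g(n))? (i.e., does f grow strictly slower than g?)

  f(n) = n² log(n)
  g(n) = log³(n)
False

f(n) = n² log(n) is O(n² log n), and g(n) = log³(n) is O(log³ n).
Since O(n² log n) grows faster than or equal to O(log³ n), f(n) = o(g(n)) is false.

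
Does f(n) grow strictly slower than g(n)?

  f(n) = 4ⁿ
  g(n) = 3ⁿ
False

f(n) = 4ⁿ is O(4ⁿ), and g(n) = 3ⁿ is O(3ⁿ).
Since O(4ⁿ) grows faster than or equal to O(3ⁿ), f(n) = o(g(n)) is false.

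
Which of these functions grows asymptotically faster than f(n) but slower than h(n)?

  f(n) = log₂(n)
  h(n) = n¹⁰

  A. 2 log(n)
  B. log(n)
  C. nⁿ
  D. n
D

We need g(n) with log₂(n) = o(g(n)) and g(n) = o(n¹⁰), i.e. O(log n) ≺ g ≺ O(n¹⁰).
Check each option:
  A. 2 log(n) — O(log n) does not grow strictly faster than f(n)
  B. log(n) — O(log n) does not grow strictly faster than f(n)
  C. nⁿ — O(nⁿ) does not grow strictly slower than h(n)
  D. n — O(n) is strictly between O(log n) and O(n¹⁰) ✓

Only option D (n) lies strictly between.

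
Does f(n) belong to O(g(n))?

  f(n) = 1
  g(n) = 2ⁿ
True

f(n) = 1 is O(1), and g(n) = 2ⁿ is O(2ⁿ).
Since O(1) ⊆ O(2ⁿ) (f grows no faster than g), f(n) = O(g(n)) is true.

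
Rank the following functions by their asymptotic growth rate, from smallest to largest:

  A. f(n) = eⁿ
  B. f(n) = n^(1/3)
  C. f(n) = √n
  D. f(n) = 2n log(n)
B < C < D < A

Comparing growth rates:
B = n^(1/3) is O(n^(1/3))
C = √n is O(√n)
D = 2n log(n) is O(n log n)
A = eⁿ is O(eⁿ)

Therefore, the order from slowest to fastest is: B < C < D < A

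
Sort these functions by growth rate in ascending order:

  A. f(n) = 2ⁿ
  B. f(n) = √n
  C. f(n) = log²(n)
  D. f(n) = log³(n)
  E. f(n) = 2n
C < D < B < E < A

Comparing growth rates:
C = log²(n) is O(log² n)
D = log³(n) is O(log³ n)
B = √n is O(√n)
E = 2n is O(n)
A = 2ⁿ is O(2ⁿ)

Therefore, the order from slowest to fastest is: C < D < B < E < A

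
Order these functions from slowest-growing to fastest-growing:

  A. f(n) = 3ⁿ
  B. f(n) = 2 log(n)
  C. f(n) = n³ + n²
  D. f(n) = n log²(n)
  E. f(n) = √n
B < E < D < C < A

Comparing growth rates:
B = 2 log(n) is O(log n)
E = √n is O(√n)
D = n log²(n) is O(n log² n)
C = n³ + n² is O(n³)
A = 3ⁿ is O(3ⁿ)

Therefore, the order from slowest to fastest is: B < E < D < C < A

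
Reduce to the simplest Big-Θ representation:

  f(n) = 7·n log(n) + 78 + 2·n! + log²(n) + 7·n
Θ(n!)

Order the terms by growth rate: 78 ≺ log²(n) ≺ 7·n ≺ 7·n log(n) ≺ 2·n!.
The fastest-growing term 2·n! dominates as n → ∞; dropping its constant factor gives Θ(n!).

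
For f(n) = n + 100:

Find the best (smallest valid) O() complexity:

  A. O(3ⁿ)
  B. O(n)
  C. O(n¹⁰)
B

f(n) = n + 100 is O(n).
All listed options are valid Big-O bounds (upper bounds),
but O(n) is the tightest (smallest valid bound).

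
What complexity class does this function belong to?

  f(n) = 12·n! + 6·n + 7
O(n!)

The dominant term in 12·n! + 6·n + 7 is 12·n!, which is Θ(n!).
Lower-order terms (6·n, 7) are asymptotically negligible.
Constants are absorbed, so the tightest bound is O(n!).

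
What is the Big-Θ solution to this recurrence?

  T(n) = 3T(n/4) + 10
Θ(n^log₄(3))

Master Theorem: a = 3, b = 4, f(n) = 10.
Compute the critical exponent d = log₄(3) = 0.792.
Compare f(n) = Θ(1) against n^d:
  k = 0 < d = 0.792, so f(n) = O(n^(d-ε)) — Case 1.
  The recursion cost dominates: T(n) = Θ(n^d) = Θ(n^log₄(3)).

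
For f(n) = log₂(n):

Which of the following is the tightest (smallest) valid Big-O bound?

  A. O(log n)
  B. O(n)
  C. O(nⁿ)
A

f(n) = log₂(n) is O(log n).
All listed options are valid Big-O bounds (upper bounds),
but O(log n) is the tightest (smallest valid bound).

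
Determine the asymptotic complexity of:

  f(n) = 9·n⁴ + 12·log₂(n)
O(n⁴)

The dominant term in 9·n⁴ + 12·log₂(n) is 9·n⁴, which is Θ(n⁴).
Lower-order terms (12·log₂(n)) are asymptotically negligible.
Constants are absorbed, so the tightest bound is O(n⁴).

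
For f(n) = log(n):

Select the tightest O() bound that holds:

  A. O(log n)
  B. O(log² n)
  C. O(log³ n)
A

f(n) = log(n) is O(log n).
All listed options are valid Big-O bounds (upper bounds),
but O(log n) is the tightest (smallest valid bound).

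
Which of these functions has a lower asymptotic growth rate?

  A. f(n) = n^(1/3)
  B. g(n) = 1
B

f(n) = n^(1/3) is O(n^(1/3)), while g(n) = 1 is O(1).
Since O(1) grows slower than O(n^(1/3)), g(n) is dominated.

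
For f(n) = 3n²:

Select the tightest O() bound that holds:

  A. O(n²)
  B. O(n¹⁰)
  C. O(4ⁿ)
A

f(n) = 3n² is O(n²).
All listed options are valid Big-O bounds (upper bounds),
but O(n²) is the tightest (smallest valid bound).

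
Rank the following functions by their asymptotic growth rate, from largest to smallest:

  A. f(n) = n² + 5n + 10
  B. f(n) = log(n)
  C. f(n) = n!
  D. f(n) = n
C > A > D > B

Comparing growth rates:
C = n! is O(n!)
A = n² + 5n + 10 is O(n²)
D = n is O(n)
B = log(n) is O(log n)

Therefore, the order from fastest to slowest is: C > A > D > B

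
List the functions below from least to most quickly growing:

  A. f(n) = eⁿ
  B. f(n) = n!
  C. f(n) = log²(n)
C < A < B

Comparing growth rates:
C = log²(n) is O(log² n)
A = eⁿ is O(eⁿ)
B = n! is O(n!)

Therefore, the order from slowest to fastest is: C < A < B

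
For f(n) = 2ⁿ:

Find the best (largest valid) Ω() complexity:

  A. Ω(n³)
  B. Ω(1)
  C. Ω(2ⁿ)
C

f(n) = 2ⁿ is Ω(2ⁿ).
All listed options are valid Big-Ω bounds (lower bounds),
but Ω(2ⁿ) is the tightest (largest valid bound).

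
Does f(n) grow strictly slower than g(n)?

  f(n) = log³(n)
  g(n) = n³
True

f(n) = log³(n) is O(log³ n), and g(n) = n³ is O(n³).
Since O(log³ n) grows strictly slower than O(n³), f(n) = o(g(n)) is true.
This means lim(n→∞) f(n)/g(n) = 0.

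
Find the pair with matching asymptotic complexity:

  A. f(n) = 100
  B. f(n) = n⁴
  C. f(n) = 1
A and C

Examining each function:
  A. 100 is O(1)
  B. n⁴ is O(n⁴)
  C. 1 is O(1)

Functions A and C both have the same complexity class.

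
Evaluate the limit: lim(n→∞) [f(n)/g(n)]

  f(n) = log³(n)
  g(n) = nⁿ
0

Since log³(n) (O(log³ n)) grows slower than nⁿ (O(nⁿ)),
the ratio f(n)/g(n) → 0 as n → ∞.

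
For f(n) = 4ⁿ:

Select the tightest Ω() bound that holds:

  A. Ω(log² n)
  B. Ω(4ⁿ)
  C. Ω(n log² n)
B

f(n) = 4ⁿ is Ω(4ⁿ).
All listed options are valid Big-Ω bounds (lower bounds),
but Ω(4ⁿ) is the tightest (largest valid bound).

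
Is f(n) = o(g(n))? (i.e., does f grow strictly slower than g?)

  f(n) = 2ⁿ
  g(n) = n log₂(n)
False

f(n) = 2ⁿ is O(2ⁿ), and g(n) = n log₂(n) is O(n log n).
Since O(2ⁿ) grows faster than or equal to O(n log n), f(n) = o(g(n)) is false.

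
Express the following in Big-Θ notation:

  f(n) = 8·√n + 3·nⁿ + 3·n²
Θ(nⁿ)

Order the terms by growth rate: 8·√n ≺ 3·n² ≺ 3·nⁿ.
The fastest-growing term 3·nⁿ dominates as n → ∞; dropping its constant factor gives Θ(nⁿ).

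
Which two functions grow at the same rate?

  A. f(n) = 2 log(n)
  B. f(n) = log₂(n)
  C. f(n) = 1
A and B

Examining each function:
  A. 2 log(n) is O(log n)
  B. log₂(n) is O(log n)
  C. 1 is O(1)

Functions A and B both have the same complexity class.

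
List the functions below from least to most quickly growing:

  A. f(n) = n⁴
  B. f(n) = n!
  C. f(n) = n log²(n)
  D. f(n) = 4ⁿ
C < A < D < B

Comparing growth rates:
C = n log²(n) is O(n log² n)
A = n⁴ is O(n⁴)
D = 4ⁿ is O(4ⁿ)
B = n! is O(n!)

Therefore, the order from slowest to fastest is: C < A < D < B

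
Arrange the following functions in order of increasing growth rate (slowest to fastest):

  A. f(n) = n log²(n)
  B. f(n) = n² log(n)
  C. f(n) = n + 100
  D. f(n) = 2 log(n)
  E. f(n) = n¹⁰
D < C < A < B < E

Comparing growth rates:
D = 2 log(n) is O(log n)
C = n + 100 is O(n)
A = n log²(n) is O(n log² n)
B = n² log(n) is O(n² log n)
E = n¹⁰ is O(n¹⁰)

Therefore, the order from slowest to fastest is: D < C < A < B < E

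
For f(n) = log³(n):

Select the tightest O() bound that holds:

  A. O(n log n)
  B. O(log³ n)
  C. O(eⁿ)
B

f(n) = log³(n) is O(log³ n).
All listed options are valid Big-O bounds (upper bounds),
but O(log³ n) is the tightest (smallest valid bound).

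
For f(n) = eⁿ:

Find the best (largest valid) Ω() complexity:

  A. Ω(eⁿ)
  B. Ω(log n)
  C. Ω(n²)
A

f(n) = eⁿ is Ω(eⁿ).
All listed options are valid Big-Ω bounds (lower bounds),
but Ω(eⁿ) is the tightest (largest valid bound).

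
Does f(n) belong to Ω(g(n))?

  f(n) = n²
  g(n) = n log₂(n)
True

f(n) = n² is O(n²), and g(n) = n log₂(n) is O(n log n).
Since O(n²) grows at least as fast as O(n log n), f(n) = Ω(g(n)) is true.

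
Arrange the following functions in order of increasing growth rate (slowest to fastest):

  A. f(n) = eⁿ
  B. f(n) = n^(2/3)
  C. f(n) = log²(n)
C < B < A

Comparing growth rates:
C = log²(n) is O(log² n)
B = n^(2/3) is O(n^(2/3))
A = eⁿ is O(eⁿ)

Therefore, the order from slowest to fastest is: C < B < A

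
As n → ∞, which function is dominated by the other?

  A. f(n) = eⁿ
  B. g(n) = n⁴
B

f(n) = eⁿ is O(eⁿ), while g(n) = n⁴ is O(n⁴).
Since O(n⁴) grows slower than O(eⁿ), g(n) is dominated.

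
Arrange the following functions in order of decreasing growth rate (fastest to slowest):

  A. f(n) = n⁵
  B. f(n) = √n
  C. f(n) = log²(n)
A > B > C

Comparing growth rates:
A = n⁵ is O(n⁵)
B = √n is O(√n)
C = log²(n) is O(log² n)

Therefore, the order from fastest to slowest is: A > B > C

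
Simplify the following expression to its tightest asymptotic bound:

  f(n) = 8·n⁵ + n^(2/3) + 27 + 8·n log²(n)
Θ(n⁵)

Order the terms by growth rate: 27 ≺ n^(2/3) ≺ 8·n log²(n) ≺ 8·n⁵.
The fastest-growing term 8·n⁵ dominates as n → ∞; dropping its constant factor gives Θ(n⁵).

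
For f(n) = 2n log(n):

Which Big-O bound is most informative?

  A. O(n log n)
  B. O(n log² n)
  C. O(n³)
A

f(n) = 2n log(n) is O(n log n).
All listed options are valid Big-O bounds (upper bounds),
but O(n log n) is the tightest (smallest valid bound).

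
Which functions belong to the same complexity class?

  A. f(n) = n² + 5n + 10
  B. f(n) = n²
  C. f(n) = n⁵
A and B

Examining each function:
  A. n² + 5n + 10 is O(n²)
  B. n² is O(n²)
  C. n⁵ is O(n⁵)

Functions A and B both have the same complexity class.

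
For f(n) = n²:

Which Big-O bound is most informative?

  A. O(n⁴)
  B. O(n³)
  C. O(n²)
C

f(n) = n² is O(n²).
All listed options are valid Big-O bounds (upper bounds),
but O(n²) is the tightest (smallest valid bound).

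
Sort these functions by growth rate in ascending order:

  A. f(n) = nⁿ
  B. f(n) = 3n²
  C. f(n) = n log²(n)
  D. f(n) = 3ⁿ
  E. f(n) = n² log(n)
C < B < E < D < A

Comparing growth rates:
C = n log²(n) is O(n log² n)
B = 3n² is O(n²)
E = n² log(n) is O(n² log n)
D = 3ⁿ is O(3ⁿ)
A = nⁿ is O(nⁿ)

Therefore, the order from slowest to fastest is: C < B < E < D < A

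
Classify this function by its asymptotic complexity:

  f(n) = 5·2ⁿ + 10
O(2ⁿ)

The dominant term in 5·2ⁿ + 10 is 5·2ⁿ, which is Θ(2ⁿ).
Lower-order terms (10) are asymptotically negligible.
Constants are absorbed, so the tightest bound is O(2ⁿ).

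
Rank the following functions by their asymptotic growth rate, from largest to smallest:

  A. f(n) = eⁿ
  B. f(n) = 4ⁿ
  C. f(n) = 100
B > A > C

Comparing growth rates:
B = 4ⁿ is O(4ⁿ)
A = eⁿ is O(eⁿ)
C = 100 is O(1)

Therefore, the order from fastest to slowest is: B > A > C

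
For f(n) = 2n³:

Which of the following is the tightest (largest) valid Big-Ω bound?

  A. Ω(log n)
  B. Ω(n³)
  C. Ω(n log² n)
B

f(n) = 2n³ is Ω(n³).
All listed options are valid Big-Ω bounds (lower bounds),
but Ω(n³) is the tightest (largest valid bound).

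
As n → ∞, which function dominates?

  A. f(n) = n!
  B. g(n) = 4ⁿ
A

f(n) = n! is O(n!), while g(n) = 4ⁿ is O(4ⁿ).
Since O(n!) grows faster than O(4ⁿ), f(n) dominates.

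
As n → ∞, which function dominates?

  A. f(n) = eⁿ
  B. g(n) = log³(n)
A

f(n) = eⁿ is O(eⁿ), while g(n) = log³(n) is O(log³ n).
Since O(eⁿ) grows faster than O(log³ n), f(n) dominates.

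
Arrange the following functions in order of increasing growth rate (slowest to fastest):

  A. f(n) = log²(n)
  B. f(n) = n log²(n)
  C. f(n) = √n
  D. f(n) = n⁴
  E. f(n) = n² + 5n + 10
A < C < B < E < D

Comparing growth rates:
A = log²(n) is O(log² n)
C = √n is O(√n)
B = n log²(n) is O(n log² n)
E = n² + 5n + 10 is O(n²)
D = n⁴ is O(n⁴)

Therefore, the order from slowest to fastest is: A < C < B < E < D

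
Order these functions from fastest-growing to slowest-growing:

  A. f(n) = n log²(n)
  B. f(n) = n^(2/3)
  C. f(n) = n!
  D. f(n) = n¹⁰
C > D > A > B

Comparing growth rates:
C = n! is O(n!)
D = n¹⁰ is O(n¹⁰)
A = n log²(n) is O(n log² n)
B = n^(2/3) is O(n^(2/3))

Therefore, the order from fastest to slowest is: C > D > A > B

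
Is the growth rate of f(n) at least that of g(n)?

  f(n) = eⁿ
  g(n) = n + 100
True

f(n) = eⁿ is O(eⁿ), and g(n) = n + 100 is O(n).
Since O(eⁿ) grows at least as fast as O(n), f(n) = Ω(g(n)) is true.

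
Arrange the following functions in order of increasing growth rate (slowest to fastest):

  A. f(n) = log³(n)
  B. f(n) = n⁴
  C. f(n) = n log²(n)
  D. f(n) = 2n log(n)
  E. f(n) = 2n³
A < D < C < E < B

Comparing growth rates:
A = log³(n) is O(log³ n)
D = 2n log(n) is O(n log n)
C = n log²(n) is O(n log² n)
E = 2n³ is O(n³)
B = n⁴ is O(n⁴)

Therefore, the order from slowest to fastest is: A < D < C < E < B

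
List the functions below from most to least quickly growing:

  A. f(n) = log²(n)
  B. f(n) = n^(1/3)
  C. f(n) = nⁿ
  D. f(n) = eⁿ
C > D > B > A

Comparing growth rates:
C = nⁿ is O(nⁿ)
D = eⁿ is O(eⁿ)
B = n^(1/3) is O(n^(1/3))
A = log²(n) is O(log² n)

Therefore, the order from fastest to slowest is: C > D > B > A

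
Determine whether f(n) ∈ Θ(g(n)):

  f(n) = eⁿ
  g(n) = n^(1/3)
False

f(n) = eⁿ is O(eⁿ), and g(n) = n^(1/3) is O(n^(1/3)).
Since they have different growth rates, f(n) = Θ(g(n)) is false.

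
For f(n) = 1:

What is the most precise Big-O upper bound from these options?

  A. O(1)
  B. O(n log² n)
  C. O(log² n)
A

f(n) = 1 is O(1).
All listed options are valid Big-O bounds (upper bounds),
but O(1) is the tightest (smallest valid bound).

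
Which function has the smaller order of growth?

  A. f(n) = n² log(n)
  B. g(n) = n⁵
A

f(n) = n² log(n) is O(n² log n), while g(n) = n⁵ is O(n⁵).
Since O(n² log n) grows slower than O(n⁵), f(n) is dominated.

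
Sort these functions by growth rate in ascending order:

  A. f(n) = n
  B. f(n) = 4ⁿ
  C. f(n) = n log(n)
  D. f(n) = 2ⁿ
A < C < D < B

Comparing growth rates:
A = n is O(n)
C = n log(n) is O(n log n)
D = 2ⁿ is O(2ⁿ)
B = 4ⁿ is O(4ⁿ)

Therefore, the order from slowest to fastest is: A < C < D < B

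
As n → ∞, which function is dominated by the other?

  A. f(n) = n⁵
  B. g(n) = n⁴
B

f(n) = n⁵ is O(n⁵), while g(n) = n⁴ is O(n⁴).
Since O(n⁴) grows slower than O(n⁵), g(n) is dominated.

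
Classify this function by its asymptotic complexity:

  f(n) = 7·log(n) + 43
O(log n)

The dominant term in 7·log(n) + 43 is 7·log(n), which is Θ(log n).
Lower-order terms (43) are asymptotically negligible.
Constants are absorbed, so the tightest bound is O(log n).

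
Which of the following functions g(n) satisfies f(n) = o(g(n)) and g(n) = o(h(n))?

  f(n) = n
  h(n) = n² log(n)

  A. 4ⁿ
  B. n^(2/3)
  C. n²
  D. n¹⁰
C

We need g(n) with n = o(g(n)) and g(n) = o(n² log(n)), i.e. O(n) ≺ g ≺ O(n² log n).
Check each option:
  A. 4ⁿ — O(4ⁿ) does not grow strictly slower than h(n)
  B. n^(2/3) — O(n^(2/3)) does not grow strictly faster than f(n)
  C. n² — O(n²) is strictly between O(n) and O(n² log n) ✓
  D. n¹⁰ — O(n¹⁰) does not grow strictly slower than h(n)

Only option C (n²) lies strictly between.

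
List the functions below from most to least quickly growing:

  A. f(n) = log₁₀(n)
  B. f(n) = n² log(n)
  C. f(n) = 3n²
B > C > A

Comparing growth rates:
B = n² log(n) is O(n² log n)
C = 3n² is O(n²)
A = log₁₀(n) is O(log n)

Therefore, the order from fastest to slowest is: B > C > A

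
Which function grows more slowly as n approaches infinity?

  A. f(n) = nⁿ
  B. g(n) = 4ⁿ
B

f(n) = nⁿ is O(nⁿ), while g(n) = 4ⁿ is O(4ⁿ).
Since O(4ⁿ) grows slower than O(nⁿ), g(n) is dominated.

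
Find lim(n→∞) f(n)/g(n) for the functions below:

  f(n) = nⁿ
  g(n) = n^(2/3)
∞

Since nⁿ (O(nⁿ)) grows faster than n^(2/3) (O(n^(2/3))),
the ratio f(n)/g(n) → ∞ as n → ∞.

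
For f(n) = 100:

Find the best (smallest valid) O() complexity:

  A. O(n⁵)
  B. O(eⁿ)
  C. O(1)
C

f(n) = 100 is O(1).
All listed options are valid Big-O bounds (upper bounds),
but O(1) is the tightest (smallest valid bound).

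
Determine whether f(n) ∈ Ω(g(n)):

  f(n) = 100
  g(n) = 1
True

f(n) = 100 and g(n) = 1 are both O(1).
Big-Ω permits equal growth rates (f ≥ c·g for some c > 0), so f(n) = Ω(g(n)) is true.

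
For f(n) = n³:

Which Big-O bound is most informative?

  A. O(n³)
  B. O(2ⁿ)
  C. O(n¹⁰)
A

f(n) = n³ is O(n³).
All listed options are valid Big-O bounds (upper bounds),
but O(n³) is the tightest (smallest valid bound).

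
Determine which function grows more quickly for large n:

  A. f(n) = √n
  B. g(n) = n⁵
B

f(n) = √n is O(√n), while g(n) = n⁵ is O(n⁵).
Since O(n⁵) grows faster than O(√n), g(n) dominates.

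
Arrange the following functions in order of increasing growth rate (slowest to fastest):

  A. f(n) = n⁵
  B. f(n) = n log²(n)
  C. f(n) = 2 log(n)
C < B < A

Comparing growth rates:
C = 2 log(n) is O(log n)
B = n log²(n) is O(n log² n)
A = n⁵ is O(n⁵)

Therefore, the order from slowest to fastest is: C < B < A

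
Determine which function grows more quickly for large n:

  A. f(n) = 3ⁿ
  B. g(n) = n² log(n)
A

f(n) = 3ⁿ is O(3ⁿ), while g(n) = n² log(n) is O(n² log n).
Since O(3ⁿ) grows faster than O(n² log n), f(n) dominates.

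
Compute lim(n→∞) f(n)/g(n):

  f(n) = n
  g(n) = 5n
1/5

Since n and 5n have the same growth rate (O(n)),
the ratio converges to a constant: 1/5.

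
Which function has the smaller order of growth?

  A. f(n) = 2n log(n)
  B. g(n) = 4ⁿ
A

f(n) = 2n log(n) is O(n log n), while g(n) = 4ⁿ is O(4ⁿ).
Since O(n log n) grows slower than O(4ⁿ), f(n) is dominated.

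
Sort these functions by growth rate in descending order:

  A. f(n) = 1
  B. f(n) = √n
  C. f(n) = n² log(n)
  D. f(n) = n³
D > C > B > A

Comparing growth rates:
D = n³ is O(n³)
C = n² log(n) is O(n² log n)
B = √n is O(√n)
A = 1 is O(1)

Therefore, the order from fastest to slowest is: D > C > B > A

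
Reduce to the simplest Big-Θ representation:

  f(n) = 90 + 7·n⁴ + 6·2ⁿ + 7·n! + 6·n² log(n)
Θ(n!)

Order the terms by growth rate: 90 ≺ 6·n² log(n) ≺ 7·n⁴ ≺ 6·2ⁿ ≺ 7·n!.
The fastest-growing term 7·n! dominates as n → ∞; dropping its constant factor gives Θ(n!).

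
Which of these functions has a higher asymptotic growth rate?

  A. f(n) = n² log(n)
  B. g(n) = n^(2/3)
A

f(n) = n² log(n) is O(n² log n), while g(n) = n^(2/3) is O(n^(2/3)).
Since O(n² log n) grows faster than O(n^(2/3)), f(n) dominates.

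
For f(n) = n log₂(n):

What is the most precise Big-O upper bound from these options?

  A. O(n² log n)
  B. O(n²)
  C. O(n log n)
C

f(n) = n log₂(n) is O(n log n).
All listed options are valid Big-O bounds (upper bounds),
but O(n log n) is the tightest (smallest valid bound).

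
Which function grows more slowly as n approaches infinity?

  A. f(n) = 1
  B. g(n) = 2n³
A

f(n) = 1 is O(1), while g(n) = 2n³ is O(n³).
Since O(1) grows slower than O(n³), f(n) is dominated.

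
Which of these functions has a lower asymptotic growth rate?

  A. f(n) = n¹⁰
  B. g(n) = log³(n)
B

f(n) = n¹⁰ is O(n¹⁰), while g(n) = log³(n) is O(log³ n).
Since O(log³ n) grows slower than O(n¹⁰), g(n) is dominated.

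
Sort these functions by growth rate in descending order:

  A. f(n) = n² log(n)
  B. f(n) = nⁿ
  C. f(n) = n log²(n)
B > A > C

Comparing growth rates:
B = nⁿ is O(nⁿ)
A = n² log(n) is O(n² log n)
C = n log²(n) is O(n log² n)

Therefore, the order from fastest to slowest is: B > A > C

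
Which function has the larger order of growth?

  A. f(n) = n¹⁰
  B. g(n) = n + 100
A

f(n) = n¹⁰ is O(n¹⁰), while g(n) = n + 100 is O(n).
Since O(n¹⁰) grows faster than O(n), f(n) dominates.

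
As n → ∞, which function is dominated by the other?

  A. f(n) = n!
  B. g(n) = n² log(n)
B

f(n) = n! is O(n!), while g(n) = n² log(n) is O(n² log n).
Since O(n² log n) grows slower than O(n!), g(n) is dominated.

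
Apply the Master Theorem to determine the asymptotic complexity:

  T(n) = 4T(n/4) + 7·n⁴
Θ(n⁴)

Master Theorem: a = 4, b = 4, f(n) = 7·n⁴.
Compute the critical exponent d = log₄(4) = 1.
Compare f(n) = Θ(n⁴) against n^d:
  k = 4 > d = 1, so f(n) = Ω(n^(d+ε)) — Case 3.
  Regularity: a·(n/b)^4/n^4 = a/b^4 = 4/256 < 1 ✓.
  The top-level work dominates: T(n) = Θ(f(n)) = Θ(n⁴).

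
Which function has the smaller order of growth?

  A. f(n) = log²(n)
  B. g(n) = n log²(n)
A

f(n) = log²(n) is O(log² n), while g(n) = n log²(n) is O(n log² n).
Since O(log² n) grows slower than O(n log² n), f(n) is dominated.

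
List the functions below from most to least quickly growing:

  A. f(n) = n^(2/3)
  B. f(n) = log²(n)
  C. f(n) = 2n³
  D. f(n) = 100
C > A > B > D

Comparing growth rates:
C = 2n³ is O(n³)
A = n^(2/3) is O(n^(2/3))
B = log²(n) is O(log² n)
D = 100 is O(1)

Therefore, the order from fastest to slowest is: C > A > B > D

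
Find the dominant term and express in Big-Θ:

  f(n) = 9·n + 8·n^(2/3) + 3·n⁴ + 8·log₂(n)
Θ(n⁴)

Order the terms by growth rate: 8·log₂(n) ≺ 8·n^(2/3) ≺ 9·n ≺ 3·n⁴.
The fastest-growing term 3·n⁴ dominates as n → ∞; dropping its constant factor gives Θ(n⁴).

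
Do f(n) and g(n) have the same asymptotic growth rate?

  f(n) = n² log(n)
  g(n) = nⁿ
False

f(n) = n² log(n) is O(n² log n), and g(n) = nⁿ is O(nⁿ).
Since they have different growth rates, f(n) = Θ(g(n)) is false.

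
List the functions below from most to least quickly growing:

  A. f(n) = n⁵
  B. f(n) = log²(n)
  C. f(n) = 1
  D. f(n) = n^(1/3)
A > D > B > C

Comparing growth rates:
A = n⁵ is O(n⁵)
D = n^(1/3) is O(n^(1/3))
B = log²(n) is O(log² n)
C = 1 is O(1)

Therefore, the order from fastest to slowest is: A > D > B > C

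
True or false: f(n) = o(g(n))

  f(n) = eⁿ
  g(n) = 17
False

f(n) = eⁿ is O(eⁿ), and g(n) = 17 is O(1).
Since O(eⁿ) grows faster than or equal to O(1), f(n) = o(g(n)) is false.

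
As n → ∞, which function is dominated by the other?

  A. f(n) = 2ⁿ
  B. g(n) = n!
A

f(n) = 2ⁿ is O(2ⁿ), while g(n) = n! is O(n!).
Since O(2ⁿ) grows slower than O(n!), f(n) is dominated.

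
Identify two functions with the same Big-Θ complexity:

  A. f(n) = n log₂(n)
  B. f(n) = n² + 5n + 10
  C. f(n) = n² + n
B and C

Examining each function:
  A. n log₂(n) is O(n log n)
  B. n² + 5n + 10 is O(n²)
  C. n² + n is O(n²)

Functions B and C both have the same complexity class.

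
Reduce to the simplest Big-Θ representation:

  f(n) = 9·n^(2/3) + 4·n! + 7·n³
Θ(n!)

Order the terms by growth rate: 9·n^(2/3) ≺ 7·n³ ≺ 4·n!.
The fastest-growing term 4·n! dominates as n → ∞; dropping its constant factor gives Θ(n!).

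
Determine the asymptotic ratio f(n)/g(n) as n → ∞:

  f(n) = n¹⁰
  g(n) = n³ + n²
∞

Since n¹⁰ (O(n¹⁰)) grows faster than n³ + n² (O(n³)),
the ratio f(n)/g(n) → ∞ as n → ∞.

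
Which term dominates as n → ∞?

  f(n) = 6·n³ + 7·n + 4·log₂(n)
6·n³

Looking at each term:
  - 6·n³ is O(n³)
  - 7·n is O(n)
  - 4·log₂(n) is O(log n)

The term 6·n³ (O(n³)) grows fastest and dominates all others.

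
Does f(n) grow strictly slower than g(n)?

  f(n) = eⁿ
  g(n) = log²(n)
False

f(n) = eⁿ is O(eⁿ), and g(n) = log²(n) is O(log² n).
Since O(eⁿ) grows faster than or equal to O(log² n), f(n) = o(g(n)) is false.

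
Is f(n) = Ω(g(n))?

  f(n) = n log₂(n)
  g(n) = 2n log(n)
True

f(n) = n log₂(n) and g(n) = 2n log(n) are both O(n log n).
Big-Ω permits equal growth rates (f ≥ c·g for some c > 0), so f(n) = Ω(g(n)) is true.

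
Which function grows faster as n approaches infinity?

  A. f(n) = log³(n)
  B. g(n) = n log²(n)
B

f(n) = log³(n) is O(log³ n), while g(n) = n log²(n) is O(n log² n).
Since O(n log² n) grows faster than O(log³ n), g(n) dominates.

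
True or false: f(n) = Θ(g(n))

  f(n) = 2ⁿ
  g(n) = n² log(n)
False

f(n) = 2ⁿ is O(2ⁿ), and g(n) = n² log(n) is O(n² log n).
Since they have different growth rates, f(n) = Θ(g(n)) is false.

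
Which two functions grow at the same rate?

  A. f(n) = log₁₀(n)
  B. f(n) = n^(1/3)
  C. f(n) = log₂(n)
A and C

Examining each function:
  A. log₁₀(n) is O(log n)
  B. n^(1/3) is O(n^(1/3))
  C. log₂(n) is O(log n)

Functions A and C both have the same complexity class.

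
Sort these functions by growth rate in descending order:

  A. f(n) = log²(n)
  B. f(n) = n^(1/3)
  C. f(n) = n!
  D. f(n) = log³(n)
C > B > D > A

Comparing growth rates:
C = n! is O(n!)
B = n^(1/3) is O(n^(1/3))
D = log³(n) is O(log³ n)
A = log²(n) is O(log² n)

Therefore, the order from fastest to slowest is: C > B > D > A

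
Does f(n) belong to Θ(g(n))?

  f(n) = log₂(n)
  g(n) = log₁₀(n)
True

f(n) = log₂(n) and g(n) = log₁₀(n) are both O(log n).
Since they have the same asymptotic growth rate, f(n) = Θ(g(n)) is true.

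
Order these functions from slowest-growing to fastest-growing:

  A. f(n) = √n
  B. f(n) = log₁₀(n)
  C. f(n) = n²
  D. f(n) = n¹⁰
B < A < C < D

Comparing growth rates:
B = log₁₀(n) is O(log n)
A = √n is O(√n)
C = n² is O(n²)
D = n¹⁰ is O(n¹⁰)

Therefore, the order from slowest to fastest is: B < A < C < D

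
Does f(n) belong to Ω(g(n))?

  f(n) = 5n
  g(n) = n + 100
True

f(n) = 5n and g(n) = n + 100 are both O(n).
Big-Ω permits equal growth rates (f ≥ c·g for some c > 0), so f(n) = Ω(g(n)) is true.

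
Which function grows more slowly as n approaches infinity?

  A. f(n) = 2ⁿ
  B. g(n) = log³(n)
B

f(n) = 2ⁿ is O(2ⁿ), while g(n) = log³(n) is O(log³ n).
Since O(log³ n) grows slower than O(2ⁿ), g(n) is dominated.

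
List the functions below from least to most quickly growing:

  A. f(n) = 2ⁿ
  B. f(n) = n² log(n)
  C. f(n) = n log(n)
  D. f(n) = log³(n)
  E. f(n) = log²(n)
E < D < C < B < A

Comparing growth rates:
E = log²(n) is O(log² n)
D = log³(n) is O(log³ n)
C = n log(n) is O(n log n)
B = n² log(n) is O(n² log n)
A = 2ⁿ is O(2ⁿ)

Therefore, the order from slowest to fastest is: E < D < C < B < A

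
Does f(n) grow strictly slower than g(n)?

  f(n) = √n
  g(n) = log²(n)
False

f(n) = √n is O(√n), and g(n) = log²(n) is O(log² n).
Since O(√n) grows faster than or equal to O(log² n), f(n) = o(g(n)) is false.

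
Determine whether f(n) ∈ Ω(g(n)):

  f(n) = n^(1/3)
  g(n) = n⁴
False

f(n) = n^(1/3) is O(n^(1/3)), and g(n) = n⁴ is O(n⁴).
Since O(n^(1/3)) grows slower than O(n⁴), f(n) = Ω(g(n)) is false.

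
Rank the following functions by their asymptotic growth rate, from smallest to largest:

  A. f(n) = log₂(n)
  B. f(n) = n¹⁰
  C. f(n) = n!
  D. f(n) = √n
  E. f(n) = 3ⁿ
A < D < B < E < C

Comparing growth rates:
A = log₂(n) is O(log n)
D = √n is O(√n)
B = n¹⁰ is O(n¹⁰)
E = 3ⁿ is O(3ⁿ)
C = n! is O(n!)

Therefore, the order from slowest to fastest is: A < D < B < E < C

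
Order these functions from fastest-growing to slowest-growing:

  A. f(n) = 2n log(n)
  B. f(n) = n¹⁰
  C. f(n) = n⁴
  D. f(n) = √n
B > C > A > D

Comparing growth rates:
B = n¹⁰ is O(n¹⁰)
C = n⁴ is O(n⁴)
A = 2n log(n) is O(n log n)
D = √n is O(√n)

Therefore, the order from fastest to slowest is: B > C > A > D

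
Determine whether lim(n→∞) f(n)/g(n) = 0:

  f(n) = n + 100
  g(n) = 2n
False

f(n) = n + 100 is O(n), and g(n) = 2n is O(n).
Since they have the same growth rate, f(n) = o(g(n)) is false.
(f = o(g) requires f to grow strictly slower, not equal.)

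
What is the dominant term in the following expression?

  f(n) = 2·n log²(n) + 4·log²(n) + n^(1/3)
2·n log²(n)

Looking at each term:
  - 2·n log²(n) is O(n log² n)
  - 4·log²(n) is O(log² n)
  - n^(1/3) is O(n^(1/3))

The term 2·n log²(n) (O(n log² n)) grows fastest and dominates all others.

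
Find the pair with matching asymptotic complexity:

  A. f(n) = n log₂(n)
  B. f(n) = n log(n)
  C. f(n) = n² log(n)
A and B

Examining each function:
  A. n log₂(n) is O(n log n)
  B. n log(n) is O(n log n)
  C. n² log(n) is O(n² log n)

Functions A and B both have the same complexity class.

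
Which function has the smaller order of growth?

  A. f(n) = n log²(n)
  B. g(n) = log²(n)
B

f(n) = n log²(n) is O(n log² n), while g(n) = log²(n) is O(log² n).
Since O(log² n) grows slower than O(n log² n), g(n) is dominated.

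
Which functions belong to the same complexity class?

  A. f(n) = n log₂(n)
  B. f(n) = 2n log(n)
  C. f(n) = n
A and B

Examining each function:
  A. n log₂(n) is O(n log n)
  B. 2n log(n) is O(n log n)
  C. n is O(n)

Functions A and B both have the same complexity class.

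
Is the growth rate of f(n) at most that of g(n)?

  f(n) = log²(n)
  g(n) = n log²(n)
True

f(n) = log²(n) is O(log² n), and g(n) = n log²(n) is O(n log² n).
Since O(log² n) ⊆ O(n log² n) (f grows no faster than g), f(n) = O(g(n)) is true.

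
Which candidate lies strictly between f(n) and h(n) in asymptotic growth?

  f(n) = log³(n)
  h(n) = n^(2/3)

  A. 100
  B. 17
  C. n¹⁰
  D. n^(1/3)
D

We need g(n) with log³(n) = o(g(n)) and g(n) = o(n^(2/3)), i.e. O(log³ n) ≺ g ≺ O(n^(2/3)).
Check each option:
  A. 100 — O(1) does not grow strictly faster than f(n)
  B. 17 — O(1) does not grow strictly faster than f(n)
  C. n¹⁰ — O(n¹⁰) does not grow strictly slower than h(n)
  D. n^(1/3) — O(n^(1/3)) is strictly between O(log³ n) and O(n^(2/3)) ✓

Only option D (n^(1/3)) lies strictly between.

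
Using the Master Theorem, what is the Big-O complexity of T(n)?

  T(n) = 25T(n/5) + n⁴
Θ(n⁴)

Master Theorem: a = 25, b = 5, f(n) = n⁴.
Compute the critical exponent d = log₅(25) = 2.
Compare f(n) = Θ(n⁴) against n^d:
  k = 4 > d = 2, so f(n) = Ω(n^(d+ε)) — Case 3.
  Regularity: a·(n/b)^4/n^4 = a/b^4 = 25/625 < 1 ✓.
  The top-level work dominates: T(n) = Θ(f(n)) = Θ(n⁴).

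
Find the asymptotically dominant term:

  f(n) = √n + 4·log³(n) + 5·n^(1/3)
√n

Looking at each term:
  - √n is O(√n)
  - 4·log³(n) is O(log³ n)
  - 5·n^(1/3) is O(n^(1/3))

The term √n (O(√n)) grows fastest and dominates all others.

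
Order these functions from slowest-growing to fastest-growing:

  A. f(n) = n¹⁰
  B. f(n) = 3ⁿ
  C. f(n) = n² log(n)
C < A < B

Comparing growth rates:
C = n² log(n) is O(n² log n)
A = n¹⁰ is O(n¹⁰)
B = 3ⁿ is O(3ⁿ)

Therefore, the order from slowest to fastest is: C < A < B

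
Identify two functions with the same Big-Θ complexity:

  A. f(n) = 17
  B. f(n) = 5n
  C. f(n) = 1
A and C

Examining each function:
  A. 17 is O(1)
  B. 5n is O(n)
  C. 1 is O(1)

Functions A and C both have the same complexity class.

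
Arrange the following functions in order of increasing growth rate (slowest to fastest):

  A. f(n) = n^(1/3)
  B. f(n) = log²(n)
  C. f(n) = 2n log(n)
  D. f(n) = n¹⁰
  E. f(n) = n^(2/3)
B < A < E < C < D

Comparing growth rates:
B = log²(n) is O(log² n)
A = n^(1/3) is O(n^(1/3))
E = n^(2/3) is O(n^(2/3))
C = 2n log(n) is O(n log n)
D = n¹⁰ is O(n¹⁰)

Therefore, the order from slowest to fastest is: B < A < E < C < D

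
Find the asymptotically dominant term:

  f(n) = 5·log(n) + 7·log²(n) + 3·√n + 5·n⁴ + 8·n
5·n⁴

Looking at each term:
  - 5·log(n) is O(log n)
  - 7·log²(n) is O(log² n)
  - 3·√n is O(√n)
  - 5·n⁴ is O(n⁴)
  - 8·n is O(n)

The term 5·n⁴ (O(n⁴)) grows fastest and dominates all others.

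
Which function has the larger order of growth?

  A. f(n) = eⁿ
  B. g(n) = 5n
A

f(n) = eⁿ is O(eⁿ), while g(n) = 5n is O(n).
Since O(eⁿ) grows faster than O(n), f(n) dominates.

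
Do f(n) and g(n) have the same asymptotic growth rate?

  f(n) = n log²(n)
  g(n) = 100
False

f(n) = n log²(n) is O(n log² n), and g(n) = 100 is O(1).
Since they have different growth rates, f(n) = Θ(g(n)) is false.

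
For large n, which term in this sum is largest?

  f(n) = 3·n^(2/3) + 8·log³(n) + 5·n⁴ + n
5·n⁴

Looking at each term:
  - 3·n^(2/3) is O(n^(2/3))
  - 8·log³(n) is O(log³ n)
  - 5·n⁴ is O(n⁴)
  - n is O(n)

The term 5·n⁴ (O(n⁴)) grows fastest and dominates all others.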